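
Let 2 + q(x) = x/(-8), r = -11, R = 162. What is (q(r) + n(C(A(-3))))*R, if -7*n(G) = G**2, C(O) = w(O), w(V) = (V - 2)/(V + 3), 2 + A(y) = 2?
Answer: -3123/28 ≈ -111.54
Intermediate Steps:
A(y) = 0 (A(y) = -2 + 2 = 0)
q(x) = -2 - x/8 (q(x) = -2 + x/(-8) = -2 + x*(-1/8) = -2 - x/8)
w(V) = (-2 + V)/(3 + V)
C(O) = (-2 + O)/(3 + O)
n(G) = -G**2/7
(q(r) + n(C(A(-3))))*R = ((-2 - 1/8*(-11)) - (-2 + 0)**2/(3 + 0)**2/7)*162 = ((-2 + 11/8) - (-2/3)**2/7)*162 = (-5/8 - ((1/3)*(-2))**2/7)*162 = (-5/8 - (-2/3)**2/7)*162 = (-5/8 - 1/7*4/9)*162 = (-5/8 - 4/63)*162 = -347/504*162 = -3123/28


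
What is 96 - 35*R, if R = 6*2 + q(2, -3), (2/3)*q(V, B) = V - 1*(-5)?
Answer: -1383/2 ≈ -691.50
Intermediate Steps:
q(V, B) = 15/2 + 3*V/2 (q(V, B) = 3*(V - 1*(-5))/2 = 3*(V + 5)/2 = 3*(5 + V)/2 = 15/2 + 3*V/2)
R = 45/2 (R = 6*2 + (15/2 + (3/2)*2) = 12 + (15/2 + 3) = 12 + 21/2 = 45/2 ≈ 22.500)
96 - 35*R = 96 - 35*45/2 = 96 - 1575/2 = -1383/2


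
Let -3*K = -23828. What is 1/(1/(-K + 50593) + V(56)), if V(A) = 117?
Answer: 127951/14970270 ≈ 0.0085470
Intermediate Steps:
K = 23828/3 (K = -⅓*(-23828) = 23828/3 ≈ 7942.7)
1/(1/(-K + 50593) + V(56)) = 1/(1/(-1*23828/3 + 50593) + 117) = 1/(1/(-23828/3 + 50593) + 117) = 1/(1/(127951/3) + 117) = 1/(3/127951 + 117) = 1/(14970270/127951) = 127951/14970270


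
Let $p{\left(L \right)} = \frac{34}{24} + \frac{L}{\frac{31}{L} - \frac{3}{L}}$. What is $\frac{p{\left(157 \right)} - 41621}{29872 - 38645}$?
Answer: $\frac{1711049}{368466} \approx 4.6437$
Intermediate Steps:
$p{\left(L \right)} = \frac{17}{12} + \frac{L^{2}}{28}$ ($p{\left(L \right)} = 34 \cdot \frac{1}{24} + \frac{L}{28 \frac{1}{L}} = \frac{17}{12} + L \frac{L}{28} = \frac{17}{12} + \frac{L^{2}}{28}$)
$\frac{p{\left(157 \right)} - 41621}{29872 - 38645} = \frac{\left(\frac{17}{12} + \frac{157^{2}}{28}\right) - 41621}{29872 - 38645} = \frac{\left(\frac{17}{12} + \frac{1}{28} \cdot 24649\right) - 41621}{-8773} = \left(\left(\frac{17}{12} + \frac{24649}{28}\right) - 41621\right) \left(- \frac{1}{8773}\right) = \left(\frac{37033}{42} - 41621\right) \left(- \frac{1}{8773}\right) = \left(- \frac{1711049}{42}\right) \left(- \frac{1}{8773}\right) = \frac{1711049}{368466}$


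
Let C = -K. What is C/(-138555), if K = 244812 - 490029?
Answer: -81739/46185 ≈ -1.7698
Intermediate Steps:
K = -245217
C = 245217 (C = -1*(-245217) = 245217)
C/(-138555) = 245217/(-138555) = 245217*(-1/138555) = -81739/46185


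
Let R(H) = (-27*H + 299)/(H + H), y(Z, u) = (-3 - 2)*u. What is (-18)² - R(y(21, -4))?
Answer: 13201/40 ≈ 330.02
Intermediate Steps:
y(Z, u) = -5*u
R(H) = (299 - 27*H)/(2*H) (R(H) = (299 - 27*H)/((2*H)) = (299 - 27*H)*(1/(2*H)) = (299 - 27*H)/(2*H))
(-18)² - R(y(21, -4)) = (-18)² - (299 - (-135)*(-4))/(2*((-5*(-4)))) = 324 - (299 - 27*20)/(2*20) = 324 - (299 - 540)/(2*20) = 324 - (-241)/(2*20) = 324 - 1*(-241/40) = 324 + 241/40 = 13201/40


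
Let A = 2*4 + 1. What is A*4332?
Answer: 38988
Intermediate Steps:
A = 9 (A = 8 + 1 = 9)
A*4332 = 9*4332 = 38988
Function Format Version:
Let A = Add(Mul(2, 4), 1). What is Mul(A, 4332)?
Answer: 38988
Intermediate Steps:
A = 9 (A = Add(8, 1) = 9)
Mul(A, 4332) = Mul(9, 4332) = 38988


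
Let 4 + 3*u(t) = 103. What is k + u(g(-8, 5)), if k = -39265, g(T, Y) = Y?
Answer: -39232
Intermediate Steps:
u(t) = 33 (u(t) = -4/3 + (1/3)*103 = -4/3 + 103/3 = 33)
k + u(g(-8, 5)) = -39265 + 33 = -39232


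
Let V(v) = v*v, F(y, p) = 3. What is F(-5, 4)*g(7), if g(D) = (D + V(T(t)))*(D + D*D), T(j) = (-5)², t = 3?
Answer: 106176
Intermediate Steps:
T(j) = 25
V(v) = v²
g(D) = (625 + D)*(D + D²) (g(D) = (D + 25²)*(D + D*D) = (D + 625)*(D + D²) = (625 + D)*(D + D²))
F(-5, 4)*g(7) = 3*(7*(625 + 7² + 626*7)) = 3*(7*(625 + 49 + 4382)) = 3*(7*5056) = 3*35392 = 106176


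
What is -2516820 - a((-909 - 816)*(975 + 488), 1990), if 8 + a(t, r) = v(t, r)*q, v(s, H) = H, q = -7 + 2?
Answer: -2506862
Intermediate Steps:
q = -5
a(t, r) = -8 - 5*r (a(t, r) = -8 + r*(-5) = -8 - 5*r)
-2516820 - a((-909 - 816)*(975 + 488), 1990) = -2516820 - (-8 - 5*1990) = -2516820 - (-8 - 9950) = -2516820 - 1*(-9958) = -2516820 + 9958 = -2506862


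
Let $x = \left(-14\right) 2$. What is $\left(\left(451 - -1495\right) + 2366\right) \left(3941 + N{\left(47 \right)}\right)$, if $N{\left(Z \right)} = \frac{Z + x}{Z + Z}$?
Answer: $\frac{798739788}{47} \approx 1.6994 \cdot 10^{7}$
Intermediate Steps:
$x = -28$
$N{\left(Z \right)} = \frac{-28 + Z}{2 Z}$ ($N{\left(Z \right)} = \frac{Z - 28}{Z + Z} = \frac{-28 + Z}{2 Z}$)
$\left(\left(451 - -1495\right) + 2366\right) \left(3941 + N{\left(47 \right)}\right) = \left(\left(451 - -1495\right) + 2366\right) \left(3941 + \frac{-28 + 47}{2 \cdot 47}\right) = \left(\left(451 + 1495\right) + 2366\right) \left(3941 + \frac{1}{2} \cdot \frac{1}{47} \cdot 19\right) = \left(1946 + 2366\right) \left(3941 + \frac{19}{94}\right) = 4312 \cdot \frac{370473}{94} = \frac{798739788}{47}$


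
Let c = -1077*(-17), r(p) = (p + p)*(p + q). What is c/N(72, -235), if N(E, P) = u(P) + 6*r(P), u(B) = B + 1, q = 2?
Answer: 6103/218942 ≈ 0.027875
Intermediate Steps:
u(B) = 1 + B
r(p) = 2*p*(2 + p) (r(p) = (p + p)*(p + 2) = (2*p)*(2 + p) = 2*p*(2 + p))
c = 18309
N(E, P) = 1 + P + 12*P*(2 + P) (N(E, P) = (1 + P) + 6*(2*P*(2 + P)) = (1 + P) + 12*P*(2 + P) = 1 + P + 12*P*(2 + P))
c/N(72, -235) = 18309/(1 - 235 + 12*(-235)*(2 - 235)) = 18309/(1 - 235 + 12*(-235)*(-233)) = 18309/(1 - 235 + 657060) = 18309/656826 = 18309*(1/656826) = 6103/218942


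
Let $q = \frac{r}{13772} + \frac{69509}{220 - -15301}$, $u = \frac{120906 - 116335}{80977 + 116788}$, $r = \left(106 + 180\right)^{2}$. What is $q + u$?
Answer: $\frac{911914947593}{87341527895} \approx 10.441$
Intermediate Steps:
$r = 81796$ ($r = 286^{2} = 81796$)
$u = \frac{4571}{197765} \approx 0.023113$
$q = \frac{4600896}{441643}$ ($q = \frac{81796}{13772} + \frac{69509}{220 - -15301} = 81796 \cdot \frac{1}{13772} + \frac{69509}{220 + 15301} = \frac{1859}{313} + \frac{69509}{15521} = \frac{1859}{313} + 69509 \cdot \frac{1}{15521} = \frac{1859}{313} + \frac{6319}{1411} = \frac{4600896}{441643} \approx 10.418$)
$q + u = \frac{4600896}{441643} + \frac{4571}{197765} = \frac{911914947593}{87341527895}$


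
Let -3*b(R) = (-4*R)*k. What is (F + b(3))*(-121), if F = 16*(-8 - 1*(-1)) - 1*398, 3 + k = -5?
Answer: 65582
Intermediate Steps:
k = -8 (k = -3 - 5 = -8)
b(R) = -32*R/3 (b(R) = -(-4*R)*(-8)/3 = -32*R/3)
F = -510 (F = 16*(-8 + 1) - 398 = 16*(-7) - 398 = -112 - 398 = -510)
(F + b(3))*(-121) = (-510 - 32/3*3)*(-121) = (-510 - 32)*(-121) = -542*(-121) = 65582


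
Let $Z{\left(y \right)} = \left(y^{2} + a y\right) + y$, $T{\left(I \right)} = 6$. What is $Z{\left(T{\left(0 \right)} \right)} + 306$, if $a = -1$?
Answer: $342$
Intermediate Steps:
$Z{\left(y \right)} = y^{2}$ ($Z{\left(y \right)} = \left(y^{2} - y\right) + y = y^{2}$)
$Z{\left(T{\left(0 \right)} \right)} + 306 = 6^{2} + 306 = 36 + 306 = 342$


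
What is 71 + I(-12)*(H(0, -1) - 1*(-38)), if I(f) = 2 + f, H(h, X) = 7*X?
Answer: -239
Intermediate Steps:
71 + I(-12)*(H(0, -1) - 1*(-38)) = 71 + (2 - 12)*(7*(-1) - 1*(-38)) = 71 - 10*(-7 + 38) = 71 - 10*31 = 71 - 310 = -239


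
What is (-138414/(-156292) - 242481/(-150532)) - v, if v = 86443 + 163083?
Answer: -1467631582345561/5881736836 ≈ -2.4952e+5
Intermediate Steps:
v = 249526
(-138414/(-156292) - 242481/(-150532)) - v = (-138414/(-156292) - 242481/(-150532)) - 1*249526 = (-138414*(-1/156292) - 242481*(-1/150532)) - 249526 = (69207/78146 + 242481/150532) - 249526 = 14683394175/5881736836 - 249526 = -1467631582345561/5881736836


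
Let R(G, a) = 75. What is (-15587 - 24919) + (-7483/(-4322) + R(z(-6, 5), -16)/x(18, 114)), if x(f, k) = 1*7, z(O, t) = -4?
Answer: -1225091993/30254 ≈ -40494.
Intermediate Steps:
x(f, k) = 7
(-15587 - 24919) + (-7483/(-4322) + R(z(-6, 5), -16)/x(18, 114)) = (-15587 - 24919) + (-7483/(-4322) + 75/7) = -40506 + (-7483*(-1/4322) + 75*(⅐)) = -40506 + (7483/4322 + 75/7) = -40506 + 376531/30254 = -1225091993/30254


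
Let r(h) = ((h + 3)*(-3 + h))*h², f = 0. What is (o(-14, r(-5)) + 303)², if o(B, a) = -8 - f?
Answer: 87025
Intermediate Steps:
r(h) = h²*(-3 + h)*(3 + h) (r(h) = ((3 + h)*(-3 + h))*h² = ((-3 + h)*(3 + h))*h² = h²*(-3 + h)*(3 + h))
o(B, a) = -8 (o(B, a) = -8 - 1*0 = -8 + 0 = -8)
(o(-14, r(-5)) + 303)² = (-8 + 303)² = 295² = 87025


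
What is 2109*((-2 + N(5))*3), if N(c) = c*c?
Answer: 145521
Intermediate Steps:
N(c) = c**2
2109*((-2 + N(5))*3) = 2109*((-2 + 5**2)*3) = 2109*((-2 + 25)*3) = 2109*(23*3) = 2109*69 = 145521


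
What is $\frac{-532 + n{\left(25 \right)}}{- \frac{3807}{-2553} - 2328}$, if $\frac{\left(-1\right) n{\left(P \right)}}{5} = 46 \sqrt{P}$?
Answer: $\frac{49358}{68271} \approx 0.72297$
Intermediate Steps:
$n{\left(P \right)} = - 230 \sqrt{P}$ ($n{\left(P \right)} = - 5 \cdot 46 \sqrt{P} = - 230 \sqrt{P}$)
$\frac{-532 + n{\left(25 \right)}}{- \frac{3807}{-2553} - 2328} = \frac{-532 - 230 \sqrt{25}}{- \frac{3807}{-2553} - 2328} = \frac{-532 - 1150}{\left(-3807\right) \left(- \frac{1}{2553}\right) - 2328} = \frac{-532 - 1150}{\frac{1269}{851} - 2328} = - \frac{1682}{- \frac{1979859}{851}} = \left(-1682\right) \left(- \frac{851}{1979859}\right) = \frac{49358}{68271}$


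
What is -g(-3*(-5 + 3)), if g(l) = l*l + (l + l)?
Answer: -48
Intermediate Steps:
g(l) = l² + 2*l
-g(-3*(-5 + 3)) = -(-3*(-5 + 3))*(2 - 3*(-5 + 3)) = -(-3*(-2))*(2 - 3*(-2)) = -6*(2 + 6) = -6*8 = -1*48 = -48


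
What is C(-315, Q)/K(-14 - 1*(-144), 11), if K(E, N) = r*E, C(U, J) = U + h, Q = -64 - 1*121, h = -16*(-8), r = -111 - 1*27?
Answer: 187/17940 ≈ 0.010424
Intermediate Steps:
r = -138 (r = -111 - 27 = -138)
h = 128
Q = -185 (Q = -64 - 121 = -185)
C(U, J) = 128 + U (C(U, J) = U + 128 = 128 + U)
K(E, N) = -138*E
C(-315, Q)/K(-14 - 1*(-144), 11) = (128 - 315)/((-138*(-14 - 1*(-144)))) = -187*(-1/(138*(-14 + 144))) = -187/((-138*130)) = -187/(-17940) = -187*(-1/17940) = 187/17940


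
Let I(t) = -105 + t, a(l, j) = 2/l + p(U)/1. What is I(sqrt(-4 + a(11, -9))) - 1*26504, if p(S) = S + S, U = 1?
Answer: -26609 + 2*I*sqrt(55)/11 ≈ -26609.0 + 1.3484*I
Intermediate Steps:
p(S) = 2*S
a(l, j) = 2 + 2/l (a(l, j) = 2/l + (2*1)/1 = 2/l + 2*1 = 2/l + 2 = 2 + 2/l)
I(sqrt(-4 + a(11, -9))) - 1*26504 = (-105 + sqrt(-4 + (2 + 2/11))) - 1*26504 = (-105 + sqrt(-4 + (2 + 2*(1/11)))) - 26504 = (-105 + sqrt(-4 + (2 + 2/11))) - 26504 = (-105 + sqrt(-4 + 24/11)) - 26504 = (-105 + sqrt(-20/11)) - 26504 = (-105 + 2*I*sqrt(55)/11) - 26504 = -26609 + 2*I*sqrt(55)/11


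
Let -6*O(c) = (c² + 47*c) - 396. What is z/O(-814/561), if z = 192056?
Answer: 1498612968/600949 ≈ 2493.7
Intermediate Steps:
O(c) = 66 - 47*c/6 - c²/6 (O(c) = -((c² + 47*c) - 396)/6 = -(-396 + c² + 47*c)/6 = 66 - 47*c/6 - c²/6)
z/O(-814/561) = 192056/(66 - (-19129)/(3*561) - (-814/561)²/6) = 192056/(66 - (-19129)/(3*561) - (-814*1/561)²/6) = 192056/(66 - 47/6*(-74/51) - (-74/51)²/6) = 192056/(66 + 1739/153 - ⅙*5476/2601) = 192056/(66 + 1739/153 - 2738/7803) = 192056/(600949/7803) = 192056*(7803/600949) = 1498612968/600949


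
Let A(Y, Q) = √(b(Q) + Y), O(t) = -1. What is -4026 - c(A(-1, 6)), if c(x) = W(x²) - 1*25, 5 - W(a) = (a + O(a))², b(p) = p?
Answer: -3990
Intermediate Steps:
W(a) = 5 - (-1 + a)² (W(a) = 5 - (a - 1)² = 5 - (-1 + a)²)
A(Y, Q) = √(Q + Y)
c(x) = -20 - (-1 + x²)² (c(x) = (5 - (-1 + x²)²) - 1*25 = (5 - (-1 + x²)²) - 25 = -20 - (-1 + x²)²)
-4026 - c(A(-1, 6)) = -4026 - (-20 - (-1 + (√(6 - 1))²)²) = -4026 - (-20 - (-1 + (√5)²)²) = -4026 - (-20 - (-1 + 5)²) = -4026 - (-20 - 1*4²) = -4026 - (-20 - 1*16) = -4026 - (-20 - 16) = -4026 - 1*(-36) = -4026 + 36 = -3990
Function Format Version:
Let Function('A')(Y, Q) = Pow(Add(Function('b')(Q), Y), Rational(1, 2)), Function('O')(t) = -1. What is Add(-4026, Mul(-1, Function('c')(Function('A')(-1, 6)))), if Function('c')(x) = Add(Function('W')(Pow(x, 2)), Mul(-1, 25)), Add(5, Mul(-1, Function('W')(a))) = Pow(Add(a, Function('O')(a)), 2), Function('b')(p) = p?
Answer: -3990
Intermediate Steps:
Function('W')(a) = Add(5, Mul(-1, Pow(Add(-1, a), 2))) (Function('W')(a) = Add(5, Mul(-1, Pow(Add(a, -1), 2))) = Add(5, Mul(-1, Pow(Add(-1, a), 2))))
Function('A')(Y, Q) = Pow(Add(Q, Y), Rational(1, 2))
Function('c')(x) = Add(-20, Mul(-1, Pow(Add(-1, Pow(x, 2)), 2))) (Function('c')(x) = Add(Add(5, Mul(-1, Pow(Add(-1, Pow(x, 2)), 2))), Mul(-1, 25)) = Add(Add(5, Mul(-1, Pow(Add(-1, Pow(x, 2)), 2))), -25) = Add(-20, Mul(-1, Pow(Add(-1, Pow(x, 2)), 2))))
Add(-4026, Mul(-1, Function('c')(Function('A')(-1, 6)))) = Add(-4026, Mul(-1, Add(-20, Mul(-1, Pow(Add(-1, Pow(Pow(Add(6, -1), Rational(1, 2)), 2)), 2))))) = Add(-4026, Mul(-1, Add(-20, Mul(-1, Pow(Add(-1, Pow(Pow(5, Rational(1, 2)), 2)), 2))))) = Add(-4026, Mul(-1, Add(-20, Mul(-1, Pow(Add(-1, 5), 2))))) = Add(-4026, Mul(-1, Add(-20, Mul(-1, Pow(4, 2))))) = Add(-4026, Mul(-1, Add(-20, Mul(-1, 16)))) = Add(-4026, Mul(-1, Add(-20, -16))) = Add(-4026, Mul(-1, -36)) = Add(-4026, 36) = -3990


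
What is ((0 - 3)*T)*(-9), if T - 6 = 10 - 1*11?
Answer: 135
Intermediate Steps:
T = 5 (T = 6 + (10 - 1*11) = 6 + (10 - 11) = 6 - 1 = 5)
((0 - 3)*T)*(-9) = ((0 - 3)*5)*(-9) = -3*5*(-9) = -15*(-9) = 135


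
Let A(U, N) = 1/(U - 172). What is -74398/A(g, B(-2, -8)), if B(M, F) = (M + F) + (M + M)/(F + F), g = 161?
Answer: 818378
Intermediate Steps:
B(M, F) = F + M + M/F (B(M, F) = (F + M) + (2*M)/((2*F)) = (F + M) + (2*M)*(1/(2*F)) = (F + M) + M/F = F + M + M/F)
A(U, N) = 1/(-172 + U)
-74398/A(g, B(-2, -8)) = -74398/(1/(-172 + 161)) = -74398/(1/(-11)) = -74398/(-1/11) = -74398*(-11) = 818378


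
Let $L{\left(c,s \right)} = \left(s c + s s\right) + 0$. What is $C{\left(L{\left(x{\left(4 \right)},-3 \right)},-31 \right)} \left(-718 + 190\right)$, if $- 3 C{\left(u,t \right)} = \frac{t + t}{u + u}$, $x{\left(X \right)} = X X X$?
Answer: $\frac{5456}{183} \approx 29.814$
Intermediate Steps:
$x{\left(X \right)} = X^{3}$ ($x{\left(X \right)} = X^{2} X = X^{3}$)
$L{\left(c,s \right)} = s^{2} + c s$ ($L{\left(c,s \right)} = \left(c s + s^{2}\right) + 0 = \left(s^{2} + c s\right) + 0 = s^{2} + c s$)
$C{\left(u,t \right)} = - \frac{t}{3 u}$ ($C{\left(u,t \right)} = - \frac{\left(t + t\right) \frac{1}{u + u}}{3} = - \frac{2 t \frac{1}{2 u}}{3} = - \frac{t \frac{1}{u}}{3} = - \frac{t}{3 u}$)
$C{\left(L{\left(x{\left(4 \right)},-3 \right)},-31 \right)} \left(-718 + 190\right) = \left(- \frac{1}{3}\right) \left(-31\right) \frac{1}{\left(-3\right) \left(4^{3} - 3\right)} \left(-718 + 190\right) = \left(- \frac{1}{3}\right) \left(-31\right) \frac{1}{\left(-3\right) \left(64 - 3\right)} \left(-528\right) = \left(- \frac{1}{3}\right) \left(-31\right) \frac{1}{\left(-3\right) 61} \left(-528\right) = \left(- \frac{1}{3}\right) \left(-31\right) \frac{1}{-183} \left(-528\right) = \left(- \frac{1}{3}\right) \left(-31\right) \left(- \frac{1}{183}\right) \left(-528\right) = \left(- \frac{31}{549}\right) \left(-528\right) = \frac{5456}{183}$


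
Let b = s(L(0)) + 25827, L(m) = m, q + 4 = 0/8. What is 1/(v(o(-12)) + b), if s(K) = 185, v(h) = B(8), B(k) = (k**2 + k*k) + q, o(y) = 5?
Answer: 1/26136 ≈ 3.8261e-5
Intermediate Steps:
q = -4 (q = -4 + 0/8 = -4 + 0*(1/8) = -4 + 0 = -4)
B(k) = -4 + 2*k**2 (B(k) = (k**2 + k*k) - 4 = (k**2 + k**2) - 4 = 2*k**2 - 4 = -4 + 2*k**2)
v(h) = 124 (v(h) = -4 + 2*8**2 = -4 + 2*64 = -4 + 128 = 124)
b = 26012 (b = 185 + 25827 = 26012)
1/(v(o(-12)) + b) = 1/(124 + 26012) = 1/26136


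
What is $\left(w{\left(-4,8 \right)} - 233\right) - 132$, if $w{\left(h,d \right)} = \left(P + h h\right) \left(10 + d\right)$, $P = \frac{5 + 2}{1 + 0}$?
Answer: $49$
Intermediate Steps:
$P = 7$ ($P = \frac{7}{1} = 7 \cdot 1 = 7$)
$w{\left(h,d \right)} = \left(7 + h^{2}\right) \left(10 + d\right)$ ($w{\left(h,d \right)} = \left(7 + h h\right) \left(10 + d\right) = \left(7 + h^{2}\right) \left(10 + d\right)$)
$\left(w{\left(-4,8 \right)} - 233\right) - 132 = \left(\left(70 + 7 \cdot 8 + 10 \left(-4\right)^{2} + 8 \left(-4\right)^{2}\right) - 233\right) - 132 = \left(\left(70 + 56 + 10 \cdot 16 + 8 \cdot 16\right) - 233\right) - 132 = \left(\left(70 + 56 + 160 + 128\right) - 233\right) - 132 = \left(414 - 233\right) - 132 = 181 - 132 = 49$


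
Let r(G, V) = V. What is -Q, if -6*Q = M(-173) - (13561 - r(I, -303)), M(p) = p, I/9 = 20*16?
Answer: -4679/2 ≈ -2339.5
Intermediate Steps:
I = 2880 (I = 9*(20*16) = 9*320 = 2880)
Q = 4679/2 (Q = -(-173 - (13561 - 1*(-303)))/6 = -(-173 - (13561 + 303))/6 = -(-173 - 1*13864)/6 = -(-173 - 13864)/6 = -⅙*(-14037) = 4679/2 ≈ 2339.5)
-Q = -1*4679/2 = -4679/2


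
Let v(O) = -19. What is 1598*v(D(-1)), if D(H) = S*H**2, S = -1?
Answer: -30362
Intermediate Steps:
D(H) = -H**2
1598*v(D(-1)) = 1598*(-19) = -30362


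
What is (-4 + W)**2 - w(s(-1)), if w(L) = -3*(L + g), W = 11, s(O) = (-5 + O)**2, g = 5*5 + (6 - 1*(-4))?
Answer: 262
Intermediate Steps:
g = 35 (g = 25 + (6 + 4) = 25 + 10 = 35)
w(L) = -105 - 3*L (w(L) = -3*(L + 35) = -3*(35 + L) = -105 - 3*L)
(-4 + W)**2 - w(s(-1)) = (-4 + 11)**2 - (-105 - 3*(-5 - 1)**2) = 7**2 - (-105 - 3*(-6)**2) = 49 - (-105 - 3*36) = 49 - (-105 - 108) = 49 - 1*(-213) = 49 + 213 = 262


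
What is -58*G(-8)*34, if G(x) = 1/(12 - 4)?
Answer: -493/2 ≈ -246.50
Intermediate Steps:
G(x) = ⅛ (G(x) = 1/8 = ⅛)
-58*G(-8)*34 = -58*⅛*34 = -29/4*34 = -493/2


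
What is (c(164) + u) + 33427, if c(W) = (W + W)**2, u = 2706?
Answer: 143717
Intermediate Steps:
c(W) = 4*W**2 (c(W) = (2*W)**2 = 4*W**2)
(c(164) + u) + 33427 = (4*164**2 + 2706) + 33427 = (4*26896 + 2706) + 33427 = (107584 + 2706) + 33427 = 110290 + 33427 = 143717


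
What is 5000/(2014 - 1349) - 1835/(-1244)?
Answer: 1488055/165452 ≈ 8.9939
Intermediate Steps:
5000/(2014 - 1349) - 1835/(-1244) = 5000/665 - 1835*(-1/1244) = 5000*(1/665) + 1835/1244 = 1000/133 + 1835/1244 = 1488055/165452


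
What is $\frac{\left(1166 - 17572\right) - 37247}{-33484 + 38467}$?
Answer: $- \frac{53653}{4983} \approx -10.767$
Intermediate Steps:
$\frac{\left(1166 - 17572\right) - 37247}{-33484 + 38467} = \frac{-16406 - 37247}{4983} = \left(-53653\right) \frac{1}{4983} = - \frac{53653}{4983}$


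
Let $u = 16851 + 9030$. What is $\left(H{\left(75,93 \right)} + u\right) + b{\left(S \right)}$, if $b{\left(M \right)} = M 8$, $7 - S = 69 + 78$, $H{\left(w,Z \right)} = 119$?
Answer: $24880$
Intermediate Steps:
$S = -140$ ($S = 7 - \left(69 + 78\right) = 7 - 147 = -140$)
$u = 25881$
$b{\left(M \right)} = 8 M$
$\left(H{\left(75,93 \right)} + u\right) + b{\left(S \right)} = \left(119 + 25881\right) + 8 \left(-140\right) = 26000 - 1120 = 24880$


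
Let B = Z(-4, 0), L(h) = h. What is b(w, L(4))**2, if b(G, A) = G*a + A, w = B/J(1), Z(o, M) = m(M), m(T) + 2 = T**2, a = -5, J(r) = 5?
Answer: 36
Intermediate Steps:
m(T) = -2 + T**2
Z(o, M) = -2 + M**2
B = -2 (B = -2 + 0**2 = -2 + 0 = -2)
w = -2/5 ≈ -0.40000
b(G, A) = A - 5*G (b(G, A) = G*(-5) + A = -5*G + A = A - 5*G)
b(w, L(4))**2 = (4 - 5*(-2/5))**2 = (4 + 2)**2 = 6**2 = 36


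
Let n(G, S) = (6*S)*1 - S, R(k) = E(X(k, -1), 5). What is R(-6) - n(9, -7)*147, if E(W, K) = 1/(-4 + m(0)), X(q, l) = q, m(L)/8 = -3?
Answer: 144059/28 ≈ 5145.0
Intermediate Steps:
m(L) = -24 (m(L) = 8*(-3) = -24)
E(W, K) = -1/28 (E(W, K) = 1/(-4 - 24) = 1/(-28) = -1/28)
R(k) = -1/28
n(G, S) = 5*S (n(G, S) = 6*S - S = 5*S)
R(-6) - n(9, -7)*147 = -1/28 - 5*(-7)*147 = -1/28 - 1*(-35)*147 = -1/28 + 35*147 = -1/28 + 5145 = 144059/28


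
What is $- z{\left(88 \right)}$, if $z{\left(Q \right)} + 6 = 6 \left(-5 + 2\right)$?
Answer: $24$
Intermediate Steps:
$z{\left(Q \right)} = -24$ ($z{\left(Q \right)} = -6 + 6 \left(-5 + 2\right) = -6 + 6 \left(-3\right) = -6 - 18 = -24$)
$- z{\left(88 \right)} = \left(-1\right) \left(-24\right) = 24$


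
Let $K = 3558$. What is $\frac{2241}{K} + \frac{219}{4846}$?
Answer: $\frac{969924}{1436839} \approx 0.67504$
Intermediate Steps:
$\frac{2241}{K} + \frac{219}{4846} = \frac{2241}{3558} + \frac{219}{4846} = 2241 \cdot \frac{1}{3558} + 219 \cdot \frac{1}{4846} = \frac{747}{1186} + \frac{219}{4846} = \frac{969924}{1436839}$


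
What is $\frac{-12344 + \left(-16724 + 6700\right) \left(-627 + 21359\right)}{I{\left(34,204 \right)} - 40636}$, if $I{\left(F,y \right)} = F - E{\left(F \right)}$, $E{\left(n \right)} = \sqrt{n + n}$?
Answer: $\frac{527394380439}{103032646} - \frac{25978739 \sqrt{17}}{103032646} \approx 5117.7$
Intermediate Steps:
$E{\left(n \right)} = \sqrt{2} \sqrt{n}$ ($E{\left(n \right)} = \sqrt{2 n} = \sqrt{2} \sqrt{n}$)
$I{\left(F,y \right)} = F - \sqrt{2} \sqrt{F}$
$\frac{-12344 + \left(-16724 + 6700\right) \left(-627 + 21359\right)}{I{\left(34,204 \right)} - 40636} = \frac{-12344 + \left(-16724 + 6700\right) \left(-627 + 21359\right)}{\left(34 - \sqrt{2} \sqrt{34}\right) - 40636} = \frac{-12344 - 207817568}{\left(34 - 2 \sqrt{17}\right) - 40636} = \frac{-12344 - 207817568}{-40602 - 2 \sqrt{17}} = - \frac{207829912}{-40602 - 2 \sqrt{17}}$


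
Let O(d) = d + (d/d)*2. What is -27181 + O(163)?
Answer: -27016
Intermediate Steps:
O(d) = 2 + d (O(d) = d + 1*2 = d + 2 = 2 + d)
-27181 + O(163) = -27181 + (2 + 163) = -27181 + 165 = -27016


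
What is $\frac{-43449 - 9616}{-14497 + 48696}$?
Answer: $- \frac{53065}{34199} \approx -1.5517$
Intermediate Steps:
$\frac{-43449 - 9616}{-14497 + 48696} = - \frac{53065}{34199}$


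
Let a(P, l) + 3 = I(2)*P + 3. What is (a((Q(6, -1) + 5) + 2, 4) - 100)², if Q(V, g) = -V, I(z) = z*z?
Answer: 9216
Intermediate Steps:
I(z) = z²
a(P, l) = 4*P (a(P, l) = -3 + (2²*P + 3) = -3 + (4*P + 3) = -3 + (3 + 4*P) = 4*P)
(a((Q(6, -1) + 5) + 2, 4) - 100)² = (4*((-1*6 + 5) + 2) - 100)² = (4*((-6 + 5) + 2) - 100)² = (4*(-1 + 2) - 100)² = (4*1 - 100)² = (4 - 100)² = (-96)² = 9216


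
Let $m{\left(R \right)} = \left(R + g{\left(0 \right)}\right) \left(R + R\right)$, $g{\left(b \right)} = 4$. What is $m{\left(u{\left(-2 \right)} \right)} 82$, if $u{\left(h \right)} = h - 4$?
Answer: $1968$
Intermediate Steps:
$u{\left(h \right)} = -4 + h$ ($u{\left(h \right)} = h - 4 = -4 + h$)
$m{\left(R \right)} = 2 R \left(4 + R\right)$ ($m{\left(R \right)} = \left(R + 4\right) \left(R + R\right) = \left(4 + R\right) 2 R = 2 R \left(4 + R\right)$)
$m{\left(u{\left(-2 \right)} \right)} 82 = 2 \left(-4 - 2\right) \left(4 - 6\right) 82 = 2 \left(-6\right) \left(4 - 6\right) 82 = 2 \left(-6\right) \left(-2\right) 82 = 24 \cdot 82 = 1968$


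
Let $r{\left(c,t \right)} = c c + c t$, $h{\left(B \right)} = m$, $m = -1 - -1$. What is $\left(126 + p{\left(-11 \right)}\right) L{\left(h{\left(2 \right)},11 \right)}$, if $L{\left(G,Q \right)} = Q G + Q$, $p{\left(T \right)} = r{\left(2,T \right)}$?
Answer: $1188$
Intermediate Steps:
$m = 0$ ($m = -1 + 1 = 0$)
$h{\left(B \right)} = 0$
$r{\left(c,t \right)} = c^{2} + c t$
$p{\left(T \right)} = 4 + 2 T$ ($p{\left(T \right)} = 2 \left(2 + T\right) = 4 + 2 T$)
$L{\left(G,Q \right)} = Q + G Q$ ($L{\left(G,Q \right)} = G Q + Q = Q + G Q$)
$\left(126 + p{\left(-11 \right)}\right) L{\left(h{\left(2 \right)},11 \right)} = \left(126 + \left(4 + 2 \left(-11\right)\right)\right) 11 \left(1 + 0\right) = \left(126 + \left(4 - 22\right)\right) 11 \cdot 1 = \left(126 - 18\right) 11 = 108 \cdot 11 = 1188$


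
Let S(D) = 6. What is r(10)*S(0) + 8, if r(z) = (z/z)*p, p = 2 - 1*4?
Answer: -4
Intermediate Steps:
p = -2 (p = 2 - 4 = -2)
r(z) = -2 (r(z) = (z/z)*(-2) = 1*(-2) = -2)
r(10)*S(0) + 8 = -2*6 + 8 = -12 + 8 = -4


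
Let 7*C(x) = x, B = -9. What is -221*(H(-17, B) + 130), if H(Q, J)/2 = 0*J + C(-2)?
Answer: -200226/7 ≈ -28604.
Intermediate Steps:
C(x) = x/7
H(Q, J) = -4/7 (H(Q, J) = 2*(0*J + (⅐)*(-2)) = 2*(0 - 2/7) = 2*(-2/7) = -4/7)
-221*(H(-17, B) + 130) = -221*(-4/7 + 130) = -221*906/7 = -200226/7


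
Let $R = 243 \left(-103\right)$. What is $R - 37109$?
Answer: $-62138$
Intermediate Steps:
$R = -25029$
$R - 37109 = -25029 - 37109 = -62138$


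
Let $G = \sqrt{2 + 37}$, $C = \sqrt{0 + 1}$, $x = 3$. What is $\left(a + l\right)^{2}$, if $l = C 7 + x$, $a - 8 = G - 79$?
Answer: $\left(61 - \sqrt{39}\right)^{2} \approx 2998.1$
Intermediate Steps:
$C = 1$ ($C = \sqrt{1} = 1$)
$G = \sqrt{39} \approx 6.245$
$a = -71 + \sqrt{39}$ ($a = 8 + \left(\sqrt{39} - 79\right) = 8 - \left(79 - \sqrt{39}\right) = -71 + \sqrt{39} \approx -64.755$)
$l = 10$ ($l = 1 \cdot 7 + 3 = 7 + 3 = 10$)
$\left(a + l\right)^{2} = \left(\left(-71 + \sqrt{39}\right) + 10\right)^{2} = \left(-61 + \sqrt{39}\right)^{2}$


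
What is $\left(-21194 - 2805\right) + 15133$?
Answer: $-8866$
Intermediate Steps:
$\left(-21194 - 2805\right) + 15133 = -23999 + 15133 = -8866$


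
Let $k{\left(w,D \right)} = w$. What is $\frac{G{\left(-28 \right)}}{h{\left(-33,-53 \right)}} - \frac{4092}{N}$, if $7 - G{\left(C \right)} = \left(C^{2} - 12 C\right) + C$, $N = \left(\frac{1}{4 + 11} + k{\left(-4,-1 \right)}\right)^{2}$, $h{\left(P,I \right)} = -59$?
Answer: $- \frac{856685}{3481} \approx -246.1$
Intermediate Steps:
$N = \frac{3481}{225}$ ($N = \left(\frac{1}{4 + 11} - 4\right)^{2} = \left(\frac{1}{15} - 4\right)^{2} = \left(- \frac{59}{15}\right)^{2} = \frac{3481}{225} \approx 15.471$)
$G{\left(C \right)} = 7 - C^{2} + 11 C$ ($G{\left(C \right)} = 7 - \left(\left(C^{2} - 12 C\right) + C\right) = 7 - \left(C^{2} - 11 C\right) = 7 - C^{2} + 11 C$)
$\frac{G{\left(-28 \right)}}{h{\left(-33,-53 \right)}} - \frac{4092}{N} = \frac{7 - \left(-28\right)^{2} + 11 \left(-28\right)}{-59} - \frac{4092}{\frac{3481}{225}} = \left(7 - 784 - 308\right) \left(- \frac{1}{59}\right) - \frac{920700}{3481} = \left(-1085\right) \left(- \frac{1}{59}\right) - \frac{920700}{3481} = \frac{1085}{59} - \frac{920700}{3481} = - \frac{856685}{3481}$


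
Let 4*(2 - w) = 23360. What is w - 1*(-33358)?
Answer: 27520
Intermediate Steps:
w = -5838 (w = 2 - ¼*23360 = 2 - 5840 = -5838)
w - 1*(-33358) = -5838 - 1*(-33358) = -5838 + 33358 = 27520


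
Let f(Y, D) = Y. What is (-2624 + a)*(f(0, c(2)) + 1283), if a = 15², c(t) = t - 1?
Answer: -3077917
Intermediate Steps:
c(t) = -1 + t
a = 225
(-2624 + a)*(f(0, c(2)) + 1283) = (-2624 + 225)*(0 + 1283) = -2399*1283 = -3077917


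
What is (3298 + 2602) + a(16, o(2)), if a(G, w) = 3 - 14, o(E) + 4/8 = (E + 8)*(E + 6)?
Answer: 5889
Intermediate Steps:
o(E) = -½ + (6 + E)*(8 + E) (o(E) = -½ + (E + 8)*(E + 6) = -½ + (8 + E)*(6 + E) = -½ + (6 + E)*(8 + E))
a(G, w) = -11
(3298 + 2602) + a(16, o(2)) = (3298 + 2602) - 11 = 5900 - 11 = 5889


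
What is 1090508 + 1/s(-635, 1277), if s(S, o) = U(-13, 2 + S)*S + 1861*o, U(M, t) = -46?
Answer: 2623442729157/2405707 ≈ 1.0905e+6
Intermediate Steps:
s(S, o) = -46*S + 1861*o
1090508 + 1/s(-635, 1277) = 1090508 + 1/(-46*(-635) + 1861*1277) = 1090508 + 1/(29210 + 2376497) = 1090508 + 1/2405707 = 2623442729157/2405707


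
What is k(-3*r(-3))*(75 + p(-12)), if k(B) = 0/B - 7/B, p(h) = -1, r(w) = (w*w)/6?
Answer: 1036/9 ≈ 115.11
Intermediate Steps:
r(w) = w²/6 (r(w) = w²*(⅙) = w²/6)
k(B) = -7/B (k(B) = 0 - 7/B = -7/B)
k(-3*r(-3))*(75 + p(-12)) = (-7/((-(-3)²/2)))*(75 - 1) = -7/((-9/2))*74 = -7/((-3*3/2))*74 = -7/(-9/2)*74 = -7*(-2/9)*74 = (14/9)*74 = 1036/9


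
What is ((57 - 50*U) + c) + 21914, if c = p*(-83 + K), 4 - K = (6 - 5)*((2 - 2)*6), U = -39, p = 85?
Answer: 17206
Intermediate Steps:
K = 4 (K = 4 - (6 - 5)*(2 - 2)*6 = 4 - 0*6 = 4 - 0 = 4 - 1*0 = 4 + 0 = 4)
c = -6715 (c = 85*(-83 + 4) = 85*(-79) = -6715)
((57 - 50*U) + c) + 21914 = ((57 - 50*(-39)) - 6715) + 21914 = ((57 + 1950) - 6715) + 21914 = (2007 - 6715) + 21914 = -4708 + 21914 = 17206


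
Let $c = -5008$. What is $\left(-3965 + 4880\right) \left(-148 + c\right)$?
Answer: $-4717740$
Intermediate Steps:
$\left(-3965 + 4880\right) \left(-148 + c\right) = \left(-3965 + 4880\right) \left(-148 - 5008\right) = 915 \left(-5156\right) = -4717740$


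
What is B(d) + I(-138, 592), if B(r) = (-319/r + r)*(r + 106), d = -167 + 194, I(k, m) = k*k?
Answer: 568718/27 ≈ 21064.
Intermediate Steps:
I(k, m) = k²
d = 27
B(r) = (106 + r)*(r - 319/r) (B(r) = (r - 319/r)*(106 + r) = (106 + r)*(r - 319/r))
B(d) + I(-138, 592) = (-319 + 27² - 33814/27 + 106*27) + (-138)² = (-319 + 729 - 33814*1/27 + 2862) + 19044 = (-319 + 729 - 33814/27 + 2862) + 19044 = 54530/27 + 19044 = 568718/27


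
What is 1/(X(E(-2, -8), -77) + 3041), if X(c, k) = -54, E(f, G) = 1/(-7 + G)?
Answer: 1/2987 ≈ 0.00033478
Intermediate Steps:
1/(X(E(-2, -8), -77) + 3041) = 1/(-54 + 3041) = 1/2987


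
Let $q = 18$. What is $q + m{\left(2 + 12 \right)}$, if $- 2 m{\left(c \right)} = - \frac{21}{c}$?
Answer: $\frac{75}{4} \approx 18.75$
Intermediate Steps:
$m{\left(c \right)} = \frac{21}{2 c}$ ($m{\left(c \right)} = - \frac{\left(-21\right) \frac{1}{c}}{2} = \frac{21}{2 c}$)
$q + m{\left(2 + 12 \right)} = 18 + \frac{21}{2 \left(2 + 12\right)} = 18 + \frac{21}{2 \cdot 14} = 18 + \frac{21}{2} \cdot \frac{1}{14} = 18 + \frac{3}{4} = \frac{75}{4}$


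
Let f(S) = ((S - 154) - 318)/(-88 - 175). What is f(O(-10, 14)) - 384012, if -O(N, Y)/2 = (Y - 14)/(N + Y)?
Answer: -100994684/263 ≈ -3.8401e+5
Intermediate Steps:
O(N, Y) = -2*(-14 + Y)/(N + Y) (O(N, Y) = -2*(Y - 14)/(N + Y) = -2*(-14 + Y)/(N + Y))
f(S) = 472/263 - S/263 (f(S) = ((-154 + S) - 318)/(-263) = (-472 + S)*(-1/263) = 472/263 - S/263)
f(O(-10, 14)) - 384012 = (472/263 - 2*(14 - 1*14)/(263*(-10 + 14))) - 384012 = (472/263 - 2*(14 - 14)/(263*4)) - 384012 = (472/263 - 2*0/(263*4)) - 384012 = (472/263 - 1/263*0) - 384012 = (472/263 + 0) - 384012 = 472/263 - 384012 = -100994684/263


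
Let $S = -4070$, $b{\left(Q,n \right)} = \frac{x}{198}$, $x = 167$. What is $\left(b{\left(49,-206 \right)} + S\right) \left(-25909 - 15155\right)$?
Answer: $\frac{5514162892}{33} \approx 1.671 \cdot 10^{8}$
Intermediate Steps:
$b{\left(Q,n \right)} = \frac{167}{198}$
$\left(b{\left(49,-206 \right)} + S\right) \left(-25909 - 15155\right) = \left(\frac{167}{198} - 4070\right) \left(-25909 - 15155\right) = \left(- \frac{805693}{198}\right) \left(-41064\right) = \frac{5514162892}{33}$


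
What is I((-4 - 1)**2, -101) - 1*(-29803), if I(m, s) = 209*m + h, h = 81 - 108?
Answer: 35001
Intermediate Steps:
h = -27
I(m, s) = -27 + 209*m (I(m, s) = 209*m - 27 = -27 + 209*m)
I((-4 - 1)**2, -101) - 1*(-29803) = (-27 + 209*(-4 - 1)**2) - 1*(-29803) = (-27 + 209*(-5)**2) + 29803 = (-27 + 209*25) + 29803 = (-27 + 5225) + 29803 = 5198 + 29803 = 35001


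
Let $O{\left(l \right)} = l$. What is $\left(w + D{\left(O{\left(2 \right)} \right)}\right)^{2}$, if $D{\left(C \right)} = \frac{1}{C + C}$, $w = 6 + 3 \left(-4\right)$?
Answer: $\frac{529}{16} \approx 33.063$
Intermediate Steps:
$w = -6$ ($w = 6 - 12 = -6$)
$D{\left(C \right)} = \frac{1}{2 C}$
$\left(w + D{\left(O{\left(2 \right)} \right)}\right)^{2} = \left(-6 + \frac{1}{2 \cdot 2}\right)^{2} = \left(-6 + \frac{1}{2} \cdot \frac{1}{2}\right)^{2} = \left(-6 + \frac{1}{4}\right)^{2} = \left(- \frac{23}{4}\right)^{2} = \frac{529}{16}$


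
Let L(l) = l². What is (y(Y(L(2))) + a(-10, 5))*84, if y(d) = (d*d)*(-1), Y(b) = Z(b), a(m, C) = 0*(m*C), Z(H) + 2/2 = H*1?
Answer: -756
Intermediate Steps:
Z(H) = -1 + H (Z(H) = -1 + H*1 = -1 + H)
a(m, C) = 0 (a(m, C) = 0*(C*m) = 0)
Y(b) = -1 + b
y(d) = -d² (y(d) = d²*(-1) = -d²)
(y(Y(L(2))) + a(-10, 5))*84 = (-(-1 + 2²)² + 0)*84 = (-(-1 + 4)² + 0)*84 = (-1*3² + 0)*84 = (-1*9 + 0)*84 = (-9 + 0)*84 = -9*84 = -756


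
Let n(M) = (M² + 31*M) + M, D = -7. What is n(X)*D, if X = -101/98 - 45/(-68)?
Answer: 129530455/1586032 ≈ 81.670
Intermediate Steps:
X = -1229/3332 (X = -101*1/98 - 45*(-1/68) = -101/98 + 45/68 = -1229/3332 ≈ -0.36885)
n(M) = M² + 32*M
n(X)*D = -1229*(32 - 1229/3332)/3332*(-7) = -1229/3332*105395/3332*(-7) = -129530455/11102224*(-7) = 129530455/1586032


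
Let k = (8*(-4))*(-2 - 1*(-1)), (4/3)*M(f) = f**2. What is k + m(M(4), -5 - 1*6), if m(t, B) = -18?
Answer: 14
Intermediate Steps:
M(f) = 3*f**2/4
k = 32 (k = -32*(-2 + 1) = -32*(-1) = 32)
k + m(M(4), -5 - 1*6) = 32 - 18 = 14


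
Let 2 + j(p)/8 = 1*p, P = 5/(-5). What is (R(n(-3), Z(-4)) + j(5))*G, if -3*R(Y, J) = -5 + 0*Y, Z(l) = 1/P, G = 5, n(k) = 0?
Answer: 385/3 ≈ 128.33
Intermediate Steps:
P = -1 (P = 5*(-1/5) = -1)
j(p) = -16 + 8*p (j(p) = -16 + 8*(1*p) = -16 + 8*p)
Z(l) = -1 (Z(l) = 1/(-1) = -1)
R(Y, J) = 5/3 (R(Y, J) = -(-5 + 0*Y)/3 = -(-5 + 0)/3 = -1/3*(-5) = 5/3)
(R(n(-3), Z(-4)) + j(5))*G = (5/3 + (-16 + 8*5))*5 = (5/3 + (-16 + 40))*5 = (5/3 + 24)*5 = (77/3)*5 = 385/3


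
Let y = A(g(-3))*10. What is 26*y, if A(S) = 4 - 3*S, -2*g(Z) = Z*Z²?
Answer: -9490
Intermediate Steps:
g(Z) = -Z³/2 (g(Z) = -Z*Z²/2 = -Z³/2)
y = -365 (y = (4 - (-3)*(-3)³/2)*10 = (4 - (-3)*(-27)/2)*10 = (4 - 3*27/2)*10 = (4 - 81/2)*10 = -73/2*10 = -365)
26*y = 26*(-365) = -9490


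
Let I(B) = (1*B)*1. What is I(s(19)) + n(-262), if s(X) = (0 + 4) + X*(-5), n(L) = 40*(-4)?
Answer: -251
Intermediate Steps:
n(L) = -160
s(X) = 4 - 5*X
I(B) = B (I(B) = B*1 = B)
I(s(19)) + n(-262) = (4 - 5*19) - 160 = (4 - 95) - 160 = -91 - 160 = -251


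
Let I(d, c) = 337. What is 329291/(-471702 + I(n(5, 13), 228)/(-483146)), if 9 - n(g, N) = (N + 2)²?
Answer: -159095629486/227900934829 ≈ -0.69809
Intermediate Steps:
n(g, N) = 9 - (2 + N)² (n(g, N) = 9 - (N + 2)² = 9 - (2 + N)²)
329291/(-471702 + I(n(5, 13), 228)/(-483146)) = 329291/(-471702 + 337/(-483146)) = 329291/(-471702 + 337*(-1/483146)) = 329291/(-471702 - 337/483146) = 329291/(-227900934829/483146) = 329291*(-483146/227900934829) = -159095629486/227900934829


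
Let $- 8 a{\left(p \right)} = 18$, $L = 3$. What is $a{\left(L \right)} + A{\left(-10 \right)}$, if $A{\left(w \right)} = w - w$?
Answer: $- \frac{9}{4} \approx -2.25$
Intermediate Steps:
$a{\left(p \right)} = - \frac{9}{4}$ ($a{\left(p \right)} = \left(- \frac{1}{8}\right) 18 = - \frac{9}{4}$)
$A{\left(w \right)} = 0$
$a{\left(L \right)} + A{\left(-10 \right)} = - \frac{9}{4} + 0 = - \frac{9}{4}$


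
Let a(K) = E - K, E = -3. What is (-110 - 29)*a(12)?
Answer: 2085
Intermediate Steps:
a(K) = -3 - K
(-110 - 29)*a(12) = (-110 - 29)*(-3 - 1*12) = -139*(-3 - 12) = -139*(-15) = 2085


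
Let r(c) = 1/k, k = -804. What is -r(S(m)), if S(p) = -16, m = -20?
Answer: 1/804 ≈ 0.0012438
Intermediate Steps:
r(c) = -1/804 (r(c) = 1/(-804) = -1/804)
-r(S(m)) = -1*(-1/804) = 1/804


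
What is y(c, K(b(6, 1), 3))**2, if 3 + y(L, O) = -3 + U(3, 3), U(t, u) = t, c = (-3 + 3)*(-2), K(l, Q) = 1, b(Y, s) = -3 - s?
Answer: 9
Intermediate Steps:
c = 0 (c = 0*(-2) = 0)
y(L, O) = -3 (y(L, O) = -3 + (-3 + 3) = -3 + 0 = -3)
y(c, K(b(6, 1), 3))**2 = (-3)**2 = 9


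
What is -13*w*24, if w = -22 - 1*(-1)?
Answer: 6552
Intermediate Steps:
w = -21 (w = -22 + 1 = -21)
-13*w*24 = -13*(-21)*24 = 273*24 = 6552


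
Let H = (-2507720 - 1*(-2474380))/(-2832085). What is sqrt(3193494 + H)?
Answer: sqrt(1024562992636082722)/566417 ≈ 1787.0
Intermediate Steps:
H = 6668/566417 (H = (-2507720 + 2474380)*(-1/2832085) = -33340*(-1/2832085) = 6668/566417 ≈ 0.011772)
sqrt(3193494 + H) = sqrt(3193494 + 6668/566417) = sqrt(1808849297666/566417) = sqrt(1024562992636082722)/566417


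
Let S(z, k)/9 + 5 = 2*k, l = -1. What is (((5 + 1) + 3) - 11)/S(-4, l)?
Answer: 2/63 ≈ 0.031746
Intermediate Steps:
S(z, k) = -45 + 18*k (S(z, k) = -45 + 9*(2*k) = -45 + 18*k)
(((5 + 1) + 3) - 11)/S(-4, l) = (((5 + 1) + 3) - 11)/(-45 + 18*(-1)) = ((6 + 3) - 11)/(-45 - 18) = (9 - 11)/(-63) = -2*(-1/63) = 2/63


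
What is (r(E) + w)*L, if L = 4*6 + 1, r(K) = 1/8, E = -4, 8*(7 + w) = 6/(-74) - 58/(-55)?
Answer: -68715/407 ≈ -168.83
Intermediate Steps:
w = -111979/16280 (w = -7 + (6/(-74) - 58/(-55))/8 = -7 + (6*(-1/74) - 58*(-1/55))/8 = -7 + (-3/37 + 58/55)/8 = -7 + (1/8)*(1981/2035) = -7 + 1981/16280 = -111979/16280 ≈ -6.8783)
r(K) = 1/8
L = 25 (L = 24 + 1 = 25)
(r(E) + w)*L = (1/8 - 111979/16280)*25 = -13743/2035*25 = -68715/407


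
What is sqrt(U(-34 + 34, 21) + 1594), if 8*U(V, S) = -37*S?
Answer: 5*sqrt(958)/4 ≈ 38.689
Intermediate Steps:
U(V, S) = -37*S/8 (U(V, S) = (-37*S)/8 = -37*S/8)
sqrt(U(-34 + 34, 21) + 1594) = sqrt(-37/8*21 + 1594) = sqrt(-777/8 + 1594) = sqrt(11975/8) = 5*sqrt(958)/4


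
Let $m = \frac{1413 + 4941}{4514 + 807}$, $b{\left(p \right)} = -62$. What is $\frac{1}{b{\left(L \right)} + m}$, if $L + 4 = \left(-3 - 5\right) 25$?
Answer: $- \frac{5321}{323548} \approx -0.016446$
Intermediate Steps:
$L = -204$ ($L = -4 + \left(-3 - 5\right) 25 = -4 - 200 = -204$)
$m = \frac{6354}{5321} \approx 1.1941$
$\frac{1}{b{\left(L \right)} + m} = \frac{1}{-62 + \frac{6354}{5321}} = \frac{1}{- \frac{323548}{5321}} = - \frac{5321}{323548}$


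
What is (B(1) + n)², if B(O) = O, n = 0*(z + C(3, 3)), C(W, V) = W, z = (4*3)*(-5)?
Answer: 1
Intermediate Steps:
z = -60 (z = 12*(-5) = -60)
n = 0 (n = 0*(-60 + 3) = 0*(-57) = 0)
(B(1) + n)² = (1 + 0)² = 1² = 1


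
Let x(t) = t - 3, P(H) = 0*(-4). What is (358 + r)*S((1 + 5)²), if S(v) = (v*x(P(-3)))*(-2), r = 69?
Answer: 92232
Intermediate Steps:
P(H) = 0
x(t) = -3 + t
S(v) = 6*v (S(v) = (v*(-3 + 0))*(-2) = (v*(-3))*(-2) = -3*v*(-2) = 6*v)
(358 + r)*S((1 + 5)²) = (358 + 69)*(6*(1 + 5)²) = 427*(6*6²) = 427*(6*36) = 427*216 = 92232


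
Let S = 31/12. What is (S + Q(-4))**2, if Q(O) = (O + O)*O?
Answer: 172225/144 ≈ 1196.0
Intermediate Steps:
Q(O) = 2*O**2 (Q(O) = (2*O)*O = 2*O**2)
S = 31/12 (S = 31*(1/12) = 31/12 ≈ 2.5833)
(S + Q(-4))**2 = (31/12 + 2*(-4)**2)**2 = (31/12 + 2*16)**2 = (31/12 + 32)**2 = (415/12)**2 = 172225/144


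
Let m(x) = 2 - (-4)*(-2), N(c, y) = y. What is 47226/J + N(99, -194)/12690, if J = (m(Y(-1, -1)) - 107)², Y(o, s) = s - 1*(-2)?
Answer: 298410377/81019305 ≈ 3.6832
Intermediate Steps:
Y(o, s) = 2 + s (Y(o, s) = s + 2 = 2 + s)
m(x) = -6 (m(x) = 2 - 1*8 = 2 - 8 = -6)
J = 12769 (J = (-6 - 107)² = (-113)² = 12769)
47226/J + N(99, -194)/12690 = 47226/12769 - 194/12690 = 47226*(1/12769) - 194*1/12690 = 47226/12769 - 97/6345 = 298410377/81019305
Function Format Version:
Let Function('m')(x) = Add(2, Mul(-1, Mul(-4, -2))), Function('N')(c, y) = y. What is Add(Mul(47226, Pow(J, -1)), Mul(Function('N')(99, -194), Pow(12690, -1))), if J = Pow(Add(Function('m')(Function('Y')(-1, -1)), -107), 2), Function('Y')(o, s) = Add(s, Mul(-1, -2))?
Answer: Rational(298410377, 81019305) ≈ 3.6832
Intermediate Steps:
Function('Y')(o, s) = Add(2, s) (Function('Y')(o, s) = Add(s, 2) = Add(2, s))
Function('m')(x) = -6 (Function('m')(x) = Add(2, Mul(-1, 8)) = Add(2, -8) = -6)
J = 12769 (J = Pow(Add(-6, -107), 2) = Pow(-113, 2) = 12769)
Add(Mul(47226, Pow(J, -1)), Mul(Function('N')(99, -194), Pow(12690, -1))) = Add(Mul(47226, Pow(12769, -1)), Mul(-194, Pow(12690, -1))) = Add(Mul(47226, Rational(1, 12769)), Mul(-194, Rational(1, 12690))) = Add(Rational(47226, 12769), Rational(-97, 6345)) = Rational(298410377, 81019305)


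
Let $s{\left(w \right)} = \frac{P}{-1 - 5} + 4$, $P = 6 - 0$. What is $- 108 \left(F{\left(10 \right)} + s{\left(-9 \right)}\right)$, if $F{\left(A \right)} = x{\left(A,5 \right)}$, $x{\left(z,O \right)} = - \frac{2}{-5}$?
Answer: $- \frac{1836}{5} \approx -367.2$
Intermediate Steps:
$P = 6$ ($P = 6 + 0 = 6$)
$x{\left(z,O \right)} = \frac{2}{5}$ ($x{\left(z,O \right)} = \left(-2\right) \left(- \frac{1}{5}\right) = \frac{2}{5}$)
$s{\left(w \right)} = 3$ ($s{\left(w \right)} = \frac{6}{-1 - 5} + 4 = \frac{6}{-6} + 4 = 6 \left(- \frac{1}{6}\right) + 4 = -1 + 4 = 3$)
$F{\left(A \right)} = \frac{2}{5}$
$- 108 \left(F{\left(10 \right)} + s{\left(-9 \right)}\right) = - 108 \left(\frac{2}{5} + 3\right) = \left(-108\right) \frac{17}{5} = - \frac{1836}{5}$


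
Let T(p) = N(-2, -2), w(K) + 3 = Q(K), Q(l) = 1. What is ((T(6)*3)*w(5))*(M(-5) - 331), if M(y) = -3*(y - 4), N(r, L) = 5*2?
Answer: 18240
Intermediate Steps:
N(r, L) = 10
w(K) = -2 (w(K) = -3 + 1 = -2)
M(y) = 12 - 3*y (M(y) = -3*(-4 + y) = 12 - 3*y)
T(p) = 10
((T(6)*3)*w(5))*(M(-5) - 331) = ((10*3)*(-2))*((12 - 3*(-5)) - 331) = (30*(-2))*((12 + 15) - 331) = -60*(27 - 331) = -60*(-304) = 18240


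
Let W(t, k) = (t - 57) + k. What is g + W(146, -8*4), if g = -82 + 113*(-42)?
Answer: -4771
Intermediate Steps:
W(t, k) = -57 + k + t (W(t, k) = (-57 + t) + k = -57 + k + t)
g = -4828 (g = -82 - 4746 = -4828)
g + W(146, -8*4) = -4828 + (-57 - 8*4 + 146) = -4828 + (-57 - 32 + 146) = -4828 + 57 = -4771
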